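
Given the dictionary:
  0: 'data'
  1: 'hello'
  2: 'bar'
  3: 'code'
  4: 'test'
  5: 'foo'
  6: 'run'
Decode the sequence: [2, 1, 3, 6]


Look up each index in the dictionary:
  2 -> 'bar'
  1 -> 'hello'
  3 -> 'code'
  6 -> 'run'

Decoded: "bar hello code run"


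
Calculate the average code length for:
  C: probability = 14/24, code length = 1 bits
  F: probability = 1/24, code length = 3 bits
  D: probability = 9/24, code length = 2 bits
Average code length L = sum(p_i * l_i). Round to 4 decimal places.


Weighted contributions p_i * l_i:
  C: (14/24) * 1 = 14/24
  F: (1/24) * 3 = 3/24
  D: (9/24) * 2 = 18/24
Sum = (14 + 3 + 18)/24 = 35/24

L = 35/24 = 1.4583 bits/symbol


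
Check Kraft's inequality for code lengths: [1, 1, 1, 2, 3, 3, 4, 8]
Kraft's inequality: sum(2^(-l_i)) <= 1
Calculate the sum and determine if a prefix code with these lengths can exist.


Sum = 2^(-1) + 2^(-1) + 2^(-1) + 2^(-2) + 2^(-3) + 2^(-3) + 2^(-4) + 2^(-8)
    = 0.5 + 0.5 + 0.5 + 0.25 + 0.125 + 0.125 + 0.0625 + 0.00390625
    = 529/256 = 2.06640625
Since 2.06640625 > 1, Kraft's inequality is NOT satisfied.
A prefix code with these lengths CANNOT exist.

Kraft sum = 2.06640625. Not satisfied.


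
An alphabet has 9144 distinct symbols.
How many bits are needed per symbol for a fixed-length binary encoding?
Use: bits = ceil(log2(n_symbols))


log2(9144) = 13.1586
Bracket: 2^13 = 8192 < 9144 <= 2^14 = 16384
So ceil(log2(9144)) = 14

bits = ceil(log2(9144)) = ceil(13.1586) = 14 bits


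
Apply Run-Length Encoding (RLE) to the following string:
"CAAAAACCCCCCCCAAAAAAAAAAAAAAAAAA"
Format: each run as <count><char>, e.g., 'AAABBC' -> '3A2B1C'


Scanning runs left to right:
  i=0: run of 'C' x 1 -> '1C'
  i=1: run of 'A' x 5 -> '5A'
  i=6: run of 'C' x 8 -> '8C'
  i=14: run of 'A' x 18 -> '18A'

RLE = 1C5A8C18A


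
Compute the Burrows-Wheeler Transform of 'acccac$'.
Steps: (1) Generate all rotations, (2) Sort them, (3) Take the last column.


Rotations (sorted):
  0: $acccac -> last char: c
  1: ac$accc -> last char: c
  2: acccac$ -> last char: $
  3: c$accca -> last char: a
  4: cac$acc -> last char: c
  5: ccac$ac -> last char: c
  6: cccac$a -> last char: a


BWT = cc$acca


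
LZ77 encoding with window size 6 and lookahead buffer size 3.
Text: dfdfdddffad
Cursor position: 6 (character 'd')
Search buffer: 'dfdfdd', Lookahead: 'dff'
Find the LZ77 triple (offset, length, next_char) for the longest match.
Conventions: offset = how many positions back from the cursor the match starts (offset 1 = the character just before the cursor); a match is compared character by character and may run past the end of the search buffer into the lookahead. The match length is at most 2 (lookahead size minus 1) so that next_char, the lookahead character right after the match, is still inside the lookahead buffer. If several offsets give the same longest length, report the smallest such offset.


Try each offset into the search buffer:
  offset=1 (pos 5, char 'd'): match length 1
  offset=2 (pos 4, char 'd'): match length 1
  offset=3 (pos 3, char 'f'): match length 0
  offset=4 (pos 2, char 'd'): match length 2
  offset=5 (pos 1, char 'f'): match length 0
  offset=6 (pos 0, char 'd'): match length 2
Longest match has length 2, found at offsets 4, 6; take the smallest, offset 4.
next_char = character at position 6 + 2 = 8 -> 'f'

Best match: offset=4, length=2 (matching 'df' starting at position 2)
LZ77 triple: (4, 2, 'f')


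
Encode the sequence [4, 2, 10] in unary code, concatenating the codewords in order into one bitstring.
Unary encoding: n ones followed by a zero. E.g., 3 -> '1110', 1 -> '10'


Encode each number as n ones followed by a terminating 0:
  4 -> 11110 (5 bits)
  2 -> 110 (3 bits)
  10 -> 11111111110 (11 bits)
Total length = 5 + 3 + 11 = 19 bits.

Unary([4, 2, 10]) = 1111011011111111110 (19 bits)


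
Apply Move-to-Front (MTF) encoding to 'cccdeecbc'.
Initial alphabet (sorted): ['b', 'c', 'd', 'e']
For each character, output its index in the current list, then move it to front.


MTF encoding:
'c': index 1 in ['b', 'c', 'd', 'e'] -> ['c', 'b', 'd', 'e']
'c': index 0 in ['c', 'b', 'd', 'e'] -> ['c', 'b', 'd', 'e']
'c': index 0 in ['c', 'b', 'd', 'e'] -> ['c', 'b', 'd', 'e']
'd': index 2 in ['c', 'b', 'd', 'e'] -> ['d', 'c', 'b', 'e']
'e': index 3 in ['d', 'c', 'b', 'e'] -> ['e', 'd', 'c', 'b']
'e': index 0 in ['e', 'd', 'c', 'b'] -> ['e', 'd', 'c', 'b']
'c': index 2 in ['e', 'd', 'c', 'b'] -> ['c', 'e', 'd', 'b']
'b': index 3 in ['c', 'e', 'd', 'b'] -> ['b', 'c', 'e', 'd']
'c': index 1 in ['b', 'c', 'e', 'd'] -> ['c', 'b', 'e', 'd']


Output: [1, 0, 0, 2, 3, 0, 2, 3, 1]


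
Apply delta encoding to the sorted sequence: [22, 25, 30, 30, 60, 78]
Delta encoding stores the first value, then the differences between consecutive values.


First value: 22
Deltas:
  25 - 22 = 3
  30 - 25 = 5
  30 - 30 = 0
  60 - 30 = 30
  78 - 60 = 18


Delta encoded: [22, 3, 5, 0, 30, 18]


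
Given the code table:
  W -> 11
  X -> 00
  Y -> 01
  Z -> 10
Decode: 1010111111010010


Decoding:
10 -> Z
10 -> Z
11 -> W
11 -> W
11 -> W
01 -> Y
00 -> X
10 -> Z


Result: ZZWWWYXZ


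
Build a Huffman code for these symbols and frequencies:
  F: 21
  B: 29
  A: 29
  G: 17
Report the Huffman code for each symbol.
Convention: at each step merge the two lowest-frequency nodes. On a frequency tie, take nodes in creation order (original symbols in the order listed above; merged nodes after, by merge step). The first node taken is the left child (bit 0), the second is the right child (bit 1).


Huffman tree construction:
Step 1: Merge G(17) + F(21) = 38
Step 2: Merge B(29) + A(29) = 58
Step 3: Merge (G+F)(38) + (B+A)(58) = 96
Read each symbol's code off the tree from the root (left child = 0, right child = 1).

Codes:
  F: 01 (length 2)
  B: 10 (length 2)
  A: 11 (length 2)
  G: 00 (length 2)
Average code length: 192/96 = 2.0000 bits/symbol


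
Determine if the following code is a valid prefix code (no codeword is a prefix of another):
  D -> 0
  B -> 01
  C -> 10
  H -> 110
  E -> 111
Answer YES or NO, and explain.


Checking each pair (does one codeword prefix another?):
  D='0' vs B='01': prefix -- VIOLATION

NO -- this is NOT a valid prefix code. D (0) is a prefix of B (01).


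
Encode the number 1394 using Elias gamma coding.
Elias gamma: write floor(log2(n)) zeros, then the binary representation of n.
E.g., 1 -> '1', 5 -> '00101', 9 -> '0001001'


num_bits = floor(log2(1394)) + 1 = 11
leading_zeros = num_bits - 1 = 10
binary(1394) = 10101110010

Elias gamma(1394) = '0000000000' + '10101110010' = 000000000010101110010 (21 bits)


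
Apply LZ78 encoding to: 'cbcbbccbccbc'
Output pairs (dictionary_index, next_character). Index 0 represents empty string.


LZ78 encoding steps:
Dictionary: {0: ''}
Step 1: w='' (idx 0), next='c' -> output (0, 'c'), add 'c' as idx 1
Step 2: w='' (idx 0), next='b' -> output (0, 'b'), add 'b' as idx 2
Step 3: w='c' (idx 1), next='b' -> output (1, 'b'), add 'cb' as idx 3
Step 4: w='b' (idx 2), next='c' -> output (2, 'c'), add 'bc' as idx 4
Step 5: w='cb' (idx 3), next='c' -> output (3, 'c'), add 'cbc' as idx 5
Step 6: w='cbc' (idx 5), end of input -> output (5, '')


Encoded: [(0, 'c'), (0, 'b'), (1, 'b'), (2, 'c'), (3, 'c'), (5, '')]


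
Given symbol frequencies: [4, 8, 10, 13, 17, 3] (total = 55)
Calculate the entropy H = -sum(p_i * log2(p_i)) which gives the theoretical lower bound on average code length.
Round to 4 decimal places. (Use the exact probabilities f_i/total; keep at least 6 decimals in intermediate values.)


Per-symbol terms -p_i * log2(p_i) with p_i = f_i/55:
  p = 4/55 = 0.072727: log2(p) = -3.781360, -p*log2(p) = 0.275008
  p = 8/55 = 0.145455: log2(p) = -2.781360, -p*log2(p) = 0.404561
  p = 10/55 = 0.181818: log2(p) = -2.459432, -p*log2(p) = 0.447169
  p = 13/55 = 0.236364: log2(p) = -2.080920, -p*log2(p) = 0.491854
  p = 17/55 = 0.309091: log2(p) = -1.693897, -p*log2(p) = 0.523568
  p = 3/55 = 0.054545: log2(p) = -4.196397, -p*log2(p) = 0.228894
H = 0.275008 + 0.404561 + 0.447169 + 0.491854 + 0.523568 + 0.228894 = 2.371054

H = 2.3711 bits/symbol


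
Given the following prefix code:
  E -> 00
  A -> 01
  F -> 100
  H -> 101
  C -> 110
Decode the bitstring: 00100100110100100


Decoding step by step:
Bits 00 -> E
Bits 100 -> F
Bits 100 -> F
Bits 110 -> C
Bits 100 -> F
Bits 100 -> F


Decoded message: EFFCFF


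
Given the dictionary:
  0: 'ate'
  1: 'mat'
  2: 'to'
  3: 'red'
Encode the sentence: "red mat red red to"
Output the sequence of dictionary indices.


Look up each word in the dictionary:
  'red' -> 3
  'mat' -> 1
  'red' -> 3
  'red' -> 3
  'to' -> 2

Encoded: [3, 1, 3, 3, 2]


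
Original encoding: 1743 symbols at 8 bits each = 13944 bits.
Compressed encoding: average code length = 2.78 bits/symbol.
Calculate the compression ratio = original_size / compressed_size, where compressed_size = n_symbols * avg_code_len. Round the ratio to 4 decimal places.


original_size = n_symbols * orig_bits = 1743 * 8 = 13944 bits
compressed_size = n_symbols * avg_code_len = 1743 * 2.78 = 4845.54 bits
ratio = original_size / compressed_size = 13944 / 4845.54 = 2.8777

Compression ratio = 2.8777


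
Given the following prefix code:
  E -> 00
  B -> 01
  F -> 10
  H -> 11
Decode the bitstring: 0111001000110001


Decoding step by step:
Bits 01 -> B
Bits 11 -> H
Bits 00 -> E
Bits 10 -> F
Bits 00 -> E
Bits 11 -> H
Bits 00 -> E
Bits 01 -> B


Decoded message: BHEFEHEB


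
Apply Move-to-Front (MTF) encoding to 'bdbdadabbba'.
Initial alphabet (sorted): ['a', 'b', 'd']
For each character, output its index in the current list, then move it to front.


MTF encoding:
'b': index 1 in ['a', 'b', 'd'] -> ['b', 'a', 'd']
'd': index 2 in ['b', 'a', 'd'] -> ['d', 'b', 'a']
'b': index 1 in ['d', 'b', 'a'] -> ['b', 'd', 'a']
'd': index 1 in ['b', 'd', 'a'] -> ['d', 'b', 'a']
'a': index 2 in ['d', 'b', 'a'] -> ['a', 'd', 'b']
'd': index 1 in ['a', 'd', 'b'] -> ['d', 'a', 'b']
'a': index 1 in ['d', 'a', 'b'] -> ['a', 'd', 'b']
'b': index 2 in ['a', 'd', 'b'] -> ['b', 'a', 'd']
'b': index 0 in ['b', 'a', 'd'] -> ['b', 'a', 'd']
'b': index 0 in ['b', 'a', 'd'] -> ['b', 'a', 'd']
'a': index 1 in ['b', 'a', 'd'] -> ['a', 'b', 'd']


Output: [1, 2, 1, 1, 2, 1, 1, 2, 0, 0, 1]


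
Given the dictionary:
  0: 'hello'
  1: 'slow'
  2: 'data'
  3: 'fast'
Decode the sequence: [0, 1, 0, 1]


Look up each index in the dictionary:
  0 -> 'hello'
  1 -> 'slow'
  0 -> 'hello'
  1 -> 'slow'

Decoded: "hello slow hello slow"


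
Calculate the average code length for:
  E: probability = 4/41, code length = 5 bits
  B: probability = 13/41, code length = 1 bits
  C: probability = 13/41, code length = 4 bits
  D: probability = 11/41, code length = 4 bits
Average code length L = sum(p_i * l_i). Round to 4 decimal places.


Weighted contributions p_i * l_i:
  E: (4/41) * 5 = 20/41
  B: (13/41) * 1 = 13/41
  C: (13/41) * 4 = 52/41
  D: (11/41) * 4 = 44/41
Sum = (20 + 13 + 52 + 44)/41 = 129/41

L = 129/41 = 3.1463 bits/symbol


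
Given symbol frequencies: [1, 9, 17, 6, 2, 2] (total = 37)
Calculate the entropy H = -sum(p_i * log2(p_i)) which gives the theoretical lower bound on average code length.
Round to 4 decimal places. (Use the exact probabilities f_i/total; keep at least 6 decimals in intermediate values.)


Per-symbol terms -p_i * log2(p_i) with p_i = f_i/37:
  p = 1/37 = 0.027027: log2(p) = -5.209453, -p*log2(p) = 0.140796
  p = 9/37 = 0.243243: log2(p) = -2.039528, -p*log2(p) = 0.496101
  p = 17/37 = 0.459459: log2(p) = -1.121991, -p*log2(p) = 0.515509
  p = 6/37 = 0.162162: log2(p) = -2.624491, -p*log2(p) = 0.425593
  p = 2/37 = 0.054054: log2(p) = -4.209453, -p*log2(p) = 0.227538
  p = 2/37 = 0.054054: log2(p) = -4.209453, -p*log2(p) = 0.227538
H = 0.140796 + 0.496101 + 0.515509 + 0.425593 + 0.227538 + 0.227538 = 2.033075

H = 2.0331 bits/symbol


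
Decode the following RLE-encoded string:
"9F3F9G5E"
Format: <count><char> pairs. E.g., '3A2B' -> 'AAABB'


Expanding each <count><char> pair:
  9F -> 'FFFFFFFFF'
  3F -> 'FFF'
  9G -> 'GGGGGGGGG'
  5E -> 'EEEEE'

Decoded = FFFFFFFFFFFFGGGGGGGGGEEEEE


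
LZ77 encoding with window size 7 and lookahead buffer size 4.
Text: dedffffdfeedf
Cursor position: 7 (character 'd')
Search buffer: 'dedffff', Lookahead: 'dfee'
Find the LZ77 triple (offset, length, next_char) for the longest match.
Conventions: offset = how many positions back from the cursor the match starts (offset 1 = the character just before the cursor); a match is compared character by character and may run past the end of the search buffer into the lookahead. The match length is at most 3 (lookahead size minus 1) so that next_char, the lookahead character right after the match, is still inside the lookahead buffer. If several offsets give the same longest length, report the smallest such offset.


Try each offset into the search buffer:
  offset=1 (pos 6, char 'f'): match length 0
  offset=2 (pos 5, char 'f'): match length 0
  offset=3 (pos 4, char 'f'): match length 0
  offset=4 (pos 3, char 'f'): match length 0
  offset=5 (pos 2, char 'd'): match length 2
  offset=6 (pos 1, char 'e'): match length 0
  offset=7 (pos 0, char 'd'): match length 1
Longest match has length 2 at offset 5.
next_char = character at position 7 + 2 = 9 -> 'e'

Best match: offset=5, length=2 (matching 'df' starting at position 2)
LZ77 triple: (5, 2, 'e')


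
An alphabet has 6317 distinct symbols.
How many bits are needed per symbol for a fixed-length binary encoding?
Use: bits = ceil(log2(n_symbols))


log2(6317) = 12.625
Bracket: 2^12 = 4096 < 6317 <= 2^13 = 8192
So ceil(log2(6317)) = 13

bits = ceil(log2(6317)) = ceil(12.625) = 13 bits


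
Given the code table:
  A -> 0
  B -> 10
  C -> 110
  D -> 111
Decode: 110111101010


Decoding:
110 -> C
111 -> D
10 -> B
10 -> B
10 -> B


Result: CDBBB


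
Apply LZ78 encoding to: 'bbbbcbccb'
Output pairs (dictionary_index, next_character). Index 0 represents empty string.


LZ78 encoding steps:
Dictionary: {0: ''}
Step 1: w='' (idx 0), next='b' -> output (0, 'b'), add 'b' as idx 1
Step 2: w='b' (idx 1), next='b' -> output (1, 'b'), add 'bb' as idx 2
Step 3: w='b' (idx 1), next='c' -> output (1, 'c'), add 'bc' as idx 3
Step 4: w='bc' (idx 3), next='c' -> output (3, 'c'), add 'bcc' as idx 4
Step 5: w='b' (idx 1), end of input -> output (1, '')


Encoded: [(0, 'b'), (1, 'b'), (1, 'c'), (3, 'c'), (1, '')]


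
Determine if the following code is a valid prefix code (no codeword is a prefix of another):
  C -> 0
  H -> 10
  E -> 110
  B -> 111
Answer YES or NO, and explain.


Checking each pair (does one codeword prefix another?):
  C='0' vs H='10': no prefix
  C='0' vs E='110': no prefix
  C='0' vs B='111': no prefix
  H='10' vs C='0': no prefix
  H='10' vs E='110': no prefix
  H='10' vs B='111': no prefix
  E='110' vs C='0': no prefix
  E='110' vs H='10': no prefix
  E='110' vs B='111': no prefix
  B='111' vs C='0': no prefix
  B='111' vs H='10': no prefix
  B='111' vs E='110': no prefix
No violation found over all pairs.

YES -- this is a valid prefix code. No codeword is a prefix of any other codeword.


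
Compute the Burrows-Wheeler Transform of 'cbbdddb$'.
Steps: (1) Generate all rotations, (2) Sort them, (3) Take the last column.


Rotations (sorted):
  0: $cbbdddb -> last char: b
  1: b$cbbddd -> last char: d
  2: bbdddb$c -> last char: c
  3: bdddb$cb -> last char: b
  4: cbbdddb$ -> last char: $
  5: db$cbbdd -> last char: d
  6: ddb$cbbd -> last char: d
  7: dddb$cbb -> last char: b


BWT = bdcb$ddb


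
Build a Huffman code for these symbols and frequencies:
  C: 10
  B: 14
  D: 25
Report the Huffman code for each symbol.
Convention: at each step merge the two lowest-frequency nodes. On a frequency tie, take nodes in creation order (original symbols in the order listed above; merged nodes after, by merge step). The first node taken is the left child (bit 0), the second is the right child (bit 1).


Huffman tree construction:
Step 1: Merge C(10) + B(14) = 24
Step 2: Merge (C+B)(24) + D(25) = 49
Read each symbol's code off the tree from the root (left child = 0, right child = 1).

Codes:
  C: 00 (length 2)
  B: 01 (length 2)
  D: 1 (length 1)
Average code length: 73/49 = 1.4898 bits/symbol


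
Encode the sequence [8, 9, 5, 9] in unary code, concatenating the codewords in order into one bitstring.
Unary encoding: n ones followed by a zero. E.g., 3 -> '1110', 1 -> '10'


Encode each number as n ones followed by a terminating 0:
  8 -> 111111110 (9 bits)
  9 -> 1111111110 (10 bits)
  5 -> 111110 (6 bits)
  9 -> 1111111110 (10 bits)
Total length = 9 + 10 + 6 + 10 = 35 bits.

Unary([8, 9, 5, 9]) = 11111111011111111101111101111111110 (35 bits)


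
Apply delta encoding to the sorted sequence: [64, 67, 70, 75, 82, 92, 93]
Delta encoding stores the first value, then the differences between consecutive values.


First value: 64
Deltas:
  67 - 64 = 3
  70 - 67 = 3
  75 - 70 = 5
  82 - 75 = 7
  92 - 82 = 10
  93 - 92 = 1


Delta encoded: [64, 3, 3, 5, 7, 10, 1]


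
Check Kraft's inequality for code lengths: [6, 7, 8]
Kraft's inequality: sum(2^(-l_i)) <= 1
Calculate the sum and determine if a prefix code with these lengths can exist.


Sum = 2^(-6) + 2^(-7) + 2^(-8)
    = 0.015625 + 0.0078125 + 0.00390625
    = 7/256 = 0.02734375
Since 0.02734375 <= 1, Kraft's inequality IS satisfied.
A prefix code with these lengths CAN exist.

Kraft sum = 0.02734375. Satisfied.


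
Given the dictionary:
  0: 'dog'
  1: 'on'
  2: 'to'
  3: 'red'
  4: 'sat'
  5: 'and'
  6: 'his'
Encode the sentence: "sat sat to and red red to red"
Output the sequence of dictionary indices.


Look up each word in the dictionary:
  'sat' -> 4
  'sat' -> 4
  'to' -> 2
  'and' -> 5
  'red' -> 3
  'red' -> 3
  'to' -> 2
  'red' -> 3

Encoded: [4, 4, 2, 5, 3, 3, 2, 3]


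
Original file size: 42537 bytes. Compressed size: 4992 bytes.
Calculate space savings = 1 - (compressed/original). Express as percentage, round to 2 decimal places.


ratio = compressed/original = 4992/42537 = 0.117357
savings = 1 - ratio = 1 - 0.117357 = 0.882643
as a percentage: 0.882643 * 100 = 88.26%

Space savings = 1 - 4992/42537 = 88.26%


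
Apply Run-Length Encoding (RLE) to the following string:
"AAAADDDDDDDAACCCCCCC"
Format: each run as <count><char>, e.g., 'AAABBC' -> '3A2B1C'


Scanning runs left to right:
  i=0: run of 'A' x 4 -> '4A'
  i=4: run of 'D' x 7 -> '7D'
  i=11: run of 'A' x 2 -> '2A'
  i=13: run of 'C' x 7 -> '7C'

RLE = 4A7D2A7C


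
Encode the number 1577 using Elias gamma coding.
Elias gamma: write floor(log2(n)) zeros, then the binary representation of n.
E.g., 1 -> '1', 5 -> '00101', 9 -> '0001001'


num_bits = floor(log2(1577)) + 1 = 11
leading_zeros = num_bits - 1 = 10
binary(1577) = 11000101001

Elias gamma(1577) = '0000000000' + '11000101001' = 000000000011000101001 (21 bits)


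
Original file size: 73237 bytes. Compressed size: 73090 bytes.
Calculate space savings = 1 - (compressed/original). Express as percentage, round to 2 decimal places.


ratio = compressed/original = 73090/73237 = 0.997993
savings = 1 - ratio = 1 - 0.997993 = 0.002007
as a percentage: 0.002007 * 100 = 0.2%

Space savings = 1 - 73090/73237 = 0.2%


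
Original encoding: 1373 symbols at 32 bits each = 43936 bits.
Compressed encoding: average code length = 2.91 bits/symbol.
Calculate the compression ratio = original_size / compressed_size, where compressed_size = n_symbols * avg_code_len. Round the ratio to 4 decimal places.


original_size = n_symbols * orig_bits = 1373 * 32 = 43936 bits
compressed_size = n_symbols * avg_code_len = 1373 * 2.91 = 3995.43 bits
ratio = original_size / compressed_size = 43936 / 3995.43 = 10.9966

Compression ratio = 10.9966


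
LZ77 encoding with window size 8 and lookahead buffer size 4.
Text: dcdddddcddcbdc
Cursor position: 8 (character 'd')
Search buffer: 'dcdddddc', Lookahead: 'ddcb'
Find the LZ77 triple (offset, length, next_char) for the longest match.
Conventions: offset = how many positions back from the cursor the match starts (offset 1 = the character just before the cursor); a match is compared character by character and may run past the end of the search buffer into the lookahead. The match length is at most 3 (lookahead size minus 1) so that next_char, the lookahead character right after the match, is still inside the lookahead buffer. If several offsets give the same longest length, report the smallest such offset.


Try each offset into the search buffer:
  offset=1 (pos 7, char 'c'): match length 0
  offset=2 (pos 6, char 'd'): match length 1
  offset=3 (pos 5, char 'd'): match length 3
  offset=4 (pos 4, char 'd'): match length 2
  offset=5 (pos 3, char 'd'): match length 2
  offset=6 (pos 2, char 'd'): match length 2
  offset=7 (pos 1, char 'c'): match length 0
  offset=8 (pos 0, char 'd'): match length 1
Longest match has length 3 at offset 3.
next_char = character at position 8 + 3 = 11 -> 'b'

Best match: offset=3, length=3 (matching 'ddc' starting at position 5)
LZ77 triple: (3, 3, 'b')


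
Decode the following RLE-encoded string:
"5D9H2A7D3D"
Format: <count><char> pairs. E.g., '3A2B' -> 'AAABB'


Expanding each <count><char> pair:
  5D -> 'DDDDD'
  9H -> 'HHHHHHHHH'
  2A -> 'AA'
  7D -> 'DDDDDDD'
  3D -> 'DDD'

Decoded = DDDDDHHHHHHHHHAADDDDDDDDDD


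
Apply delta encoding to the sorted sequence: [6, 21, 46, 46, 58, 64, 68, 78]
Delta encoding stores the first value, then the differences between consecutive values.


First value: 6
Deltas:
  21 - 6 = 15
  46 - 21 = 25
  46 - 46 = 0
  58 - 46 = 12
  64 - 58 = 6
  68 - 64 = 4
  78 - 68 = 10


Delta encoded: [6, 15, 25, 0, 12, 6, 4, 10]


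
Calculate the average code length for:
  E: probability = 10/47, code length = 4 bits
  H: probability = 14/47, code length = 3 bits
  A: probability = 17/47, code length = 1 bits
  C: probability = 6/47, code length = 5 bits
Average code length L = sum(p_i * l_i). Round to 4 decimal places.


Weighted contributions p_i * l_i:
  E: (10/47) * 4 = 40/47
  H: (14/47) * 3 = 42/47
  A: (17/47) * 1 = 17/47
  C: (6/47) * 5 = 30/47
Sum = (40 + 42 + 17 + 30)/47 = 129/47

L = 129/47 = 2.7447 bits/symbol


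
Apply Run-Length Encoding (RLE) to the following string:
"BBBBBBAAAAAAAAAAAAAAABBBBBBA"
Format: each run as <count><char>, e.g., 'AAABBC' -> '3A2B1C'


Scanning runs left to right:
  i=0: run of 'B' x 6 -> '6B'
  i=6: run of 'A' x 15 -> '15A'
  i=21: run of 'B' x 6 -> '6B'
  i=27: run of 'A' x 1 -> '1A'

RLE = 6B15A6B1A


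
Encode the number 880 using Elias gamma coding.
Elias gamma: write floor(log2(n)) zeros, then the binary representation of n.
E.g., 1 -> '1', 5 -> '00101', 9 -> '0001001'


num_bits = floor(log2(880)) + 1 = 10
leading_zeros = num_bits - 1 = 9
binary(880) = 1101110000

Elias gamma(880) = '000000000' + '1101110000' = 0000000001101110000 (19 bits)


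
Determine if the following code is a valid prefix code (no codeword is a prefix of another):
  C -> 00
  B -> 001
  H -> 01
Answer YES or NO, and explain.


Checking each pair (does one codeword prefix another?):
  C='00' vs B='001': prefix -- VIOLATION

NO -- this is NOT a valid prefix code. C (00) is a prefix of B (001).


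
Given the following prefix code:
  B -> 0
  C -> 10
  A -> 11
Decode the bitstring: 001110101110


Decoding step by step:
Bits 0 -> B
Bits 0 -> B
Bits 11 -> A
Bits 10 -> C
Bits 10 -> C
Bits 11 -> A
Bits 10 -> C


Decoded message: BBACCAC


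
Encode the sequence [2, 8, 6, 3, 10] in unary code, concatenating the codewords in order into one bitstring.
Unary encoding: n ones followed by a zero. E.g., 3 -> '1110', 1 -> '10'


Encode each number as n ones followed by a terminating 0:
  2 -> 110 (3 bits)
  8 -> 111111110 (9 bits)
  6 -> 1111110 (7 bits)
  3 -> 1110 (4 bits)
  10 -> 11111111110 (11 bits)
Total length = 3 + 9 + 7 + 4 + 11 = 34 bits.

Unary([2, 8, 6, 3, 10]) = 1101111111101111110111011111111110 (34 bits)


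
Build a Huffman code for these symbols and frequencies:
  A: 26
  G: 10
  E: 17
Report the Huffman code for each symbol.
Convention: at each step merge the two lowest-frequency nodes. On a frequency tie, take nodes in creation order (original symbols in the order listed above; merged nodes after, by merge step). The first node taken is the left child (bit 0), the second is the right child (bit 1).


Huffman tree construction:
Step 1: Merge G(10) + E(17) = 27
Step 2: Merge A(26) + (G+E)(27) = 53
Read each symbol's code off the tree from the root (left child = 0, right child = 1).

Codes:
  A: 0 (length 1)
  G: 10 (length 2)
  E: 11 (length 2)
Average code length: 80/53 = 1.5094 bits/symbol


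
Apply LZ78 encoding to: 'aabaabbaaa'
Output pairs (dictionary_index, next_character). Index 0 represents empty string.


LZ78 encoding steps:
Dictionary: {0: ''}
Step 1: w='' (idx 0), next='a' -> output (0, 'a'), add 'a' as idx 1
Step 2: w='a' (idx 1), next='b' -> output (1, 'b'), add 'ab' as idx 2
Step 3: w='a' (idx 1), next='a' -> output (1, 'a'), add 'aa' as idx 3
Step 4: w='' (idx 0), next='b' -> output (0, 'b'), add 'b' as idx 4
Step 5: w='b' (idx 4), next='a' -> output (4, 'a'), add 'ba' as idx 5
Step 6: w='aa' (idx 3), end of input -> output (3, '')


Encoded: [(0, 'a'), (1, 'b'), (1, 'a'), (0, 'b'), (4, 'a'), (3, '')]


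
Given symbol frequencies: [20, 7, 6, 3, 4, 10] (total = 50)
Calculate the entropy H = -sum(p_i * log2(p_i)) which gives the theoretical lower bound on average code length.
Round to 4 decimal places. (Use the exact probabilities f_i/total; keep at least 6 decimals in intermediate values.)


Per-symbol terms -p_i * log2(p_i) with p_i = f_i/50:
  p = 20/50 = 0.400000: log2(p) = -1.321928, -p*log2(p) = 0.528771
  p = 7/50 = 0.140000: log2(p) = -2.836501, -p*log2(p) = 0.397110
  p = 6/50 = 0.120000: log2(p) = -3.058894, -p*log2(p) = 0.367067
  p = 3/50 = 0.060000: log2(p) = -4.058894, -p*log2(p) = 0.243534
  p = 4/50 = 0.080000: log2(p) = -3.643856, -p*log2(p) = 0.291508
  p = 10/50 = 0.200000: log2(p) = -2.321928, -p*log2(p) = 0.464386
H = 0.528771 + 0.397110 + 0.367067 + 0.243534 + 0.291508 + 0.464386 = 2.292376

H = 2.2924 bits/symbol


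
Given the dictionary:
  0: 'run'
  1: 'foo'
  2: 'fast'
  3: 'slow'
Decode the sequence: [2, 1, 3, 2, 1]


Look up each index in the dictionary:
  2 -> 'fast'
  1 -> 'foo'
  3 -> 'slow'
  2 -> 'fast'
  1 -> 'foo'

Decoded: "fast foo slow fast foo"


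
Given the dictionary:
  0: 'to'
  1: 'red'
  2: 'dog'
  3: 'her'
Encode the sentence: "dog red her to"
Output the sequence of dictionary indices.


Look up each word in the dictionary:
  'dog' -> 2
  'red' -> 1
  'her' -> 3
  'to' -> 0

Encoded: [2, 1, 3, 0]


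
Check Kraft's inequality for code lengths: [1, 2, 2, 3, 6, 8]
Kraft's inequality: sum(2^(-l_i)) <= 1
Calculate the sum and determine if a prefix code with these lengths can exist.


Sum = 2^(-1) + 2^(-2) + 2^(-2) + 2^(-3) + 2^(-6) + 2^(-8)
    = 0.5 + 0.25 + 0.25 + 0.125 + 0.015625 + 0.00390625
    = 293/256 = 1.14453125
Since 1.14453125 > 1, Kraft's inequality is NOT satisfied.
A prefix code with these lengths CANNOT exist.

Kraft sum = 1.14453125. Not satisfied.


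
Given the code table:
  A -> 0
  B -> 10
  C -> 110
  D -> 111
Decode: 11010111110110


Decoding:
110 -> C
10 -> B
111 -> D
110 -> C
110 -> C


Result: CBDCC


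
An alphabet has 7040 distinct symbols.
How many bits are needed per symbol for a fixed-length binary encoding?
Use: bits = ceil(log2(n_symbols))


log2(7040) = 12.7814
Bracket: 2^12 = 4096 < 7040 <= 2^13 = 8192
So ceil(log2(7040)) = 13

bits = ceil(log2(7040)) = ceil(12.7814) = 13 bits


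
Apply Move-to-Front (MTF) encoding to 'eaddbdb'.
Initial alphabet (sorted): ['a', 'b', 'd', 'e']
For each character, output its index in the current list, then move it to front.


MTF encoding:
'e': index 3 in ['a', 'b', 'd', 'e'] -> ['e', 'a', 'b', 'd']
'a': index 1 in ['e', 'a', 'b', 'd'] -> ['a', 'e', 'b', 'd']
'd': index 3 in ['a', 'e', 'b', 'd'] -> ['d', 'a', 'e', 'b']
'd': index 0 in ['d', 'a', 'e', 'b'] -> ['d', 'a', 'e', 'b']
'b': index 3 in ['d', 'a', 'e', 'b'] -> ['b', 'd', 'a', 'e']
'd': index 1 in ['b', 'd', 'a', 'e'] -> ['d', 'b', 'a', 'e']
'b': index 1 in ['d', 'b', 'a', 'e'] -> ['b', 'd', 'a', 'e']


Output: [3, 1, 3, 0, 3, 1, 1]


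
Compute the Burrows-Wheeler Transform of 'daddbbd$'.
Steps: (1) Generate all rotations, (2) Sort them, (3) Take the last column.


Rotations (sorted):
  0: $daddbbd -> last char: d
  1: addbbd$d -> last char: d
  2: bbd$dadd -> last char: d
  3: bd$daddb -> last char: b
  4: d$daddbb -> last char: b
  5: daddbbd$ -> last char: $
  6: dbbd$dad -> last char: d
  7: ddbbd$da -> last char: a


BWT = dddbb$da


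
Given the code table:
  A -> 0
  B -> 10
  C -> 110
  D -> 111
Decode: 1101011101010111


Decoding:
110 -> C
10 -> B
111 -> D
0 -> A
10 -> B
10 -> B
111 -> D


Result: CBDABBD


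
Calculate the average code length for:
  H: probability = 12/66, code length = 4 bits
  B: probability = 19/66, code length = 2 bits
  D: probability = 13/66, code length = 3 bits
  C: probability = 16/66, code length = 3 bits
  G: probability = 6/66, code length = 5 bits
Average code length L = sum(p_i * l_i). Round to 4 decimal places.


Weighted contributions p_i * l_i:
  H: (12/66) * 4 = 48/66
  B: (19/66) * 2 = 38/66
  D: (13/66) * 3 = 39/66
  C: (16/66) * 3 = 48/66
  G: (6/66) * 5 = 30/66
Sum = (48 + 38 + 39 + 48 + 30)/66 = 203/66

L = 203/66 = 3.0758 bits/symbol


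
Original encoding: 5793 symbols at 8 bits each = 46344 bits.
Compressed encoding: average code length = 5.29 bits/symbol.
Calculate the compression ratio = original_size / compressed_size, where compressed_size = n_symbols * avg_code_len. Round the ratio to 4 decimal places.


original_size = n_symbols * orig_bits = 5793 * 8 = 46344 bits
compressed_size = n_symbols * avg_code_len = 5793 * 5.29 = 30644.97 bits
ratio = original_size / compressed_size = 46344 / 30644.97 = 1.5123

Compression ratio = 1.5123


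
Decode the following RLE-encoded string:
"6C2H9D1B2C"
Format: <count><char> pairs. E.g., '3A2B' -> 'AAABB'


Expanding each <count><char> pair:
  6C -> 'CCCCCC'
  2H -> 'HH'
  9D -> 'DDDDDDDDD'
  1B -> 'B'
  2C -> 'CC'

Decoded = CCCCCCHHDDDDDDDDDBCC


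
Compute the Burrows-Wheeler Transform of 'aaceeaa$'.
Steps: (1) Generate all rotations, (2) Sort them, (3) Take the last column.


Rotations (sorted):
  0: $aaceeaa -> last char: a
  1: a$aaceea -> last char: a
  2: aa$aacee -> last char: e
  3: aaceeaa$ -> last char: $
  4: aceeaa$a -> last char: a
  5: ceeaa$aa -> last char: a
  6: eaa$aace -> last char: e
  7: eeaa$aac -> last char: c


BWT = aae$aaec


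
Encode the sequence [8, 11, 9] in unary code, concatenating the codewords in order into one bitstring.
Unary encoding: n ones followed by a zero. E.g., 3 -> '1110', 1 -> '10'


Encode each number as n ones followed by a terminating 0:
  8 -> 111111110 (9 bits)
  11 -> 111111111110 (12 bits)
  9 -> 1111111110 (10 bits)
Total length = 9 + 12 + 10 = 31 bits.

Unary([8, 11, 9]) = 1111111101111111111101111111110 (31 bits)


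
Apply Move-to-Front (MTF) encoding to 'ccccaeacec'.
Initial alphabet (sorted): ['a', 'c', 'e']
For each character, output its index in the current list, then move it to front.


MTF encoding:
'c': index 1 in ['a', 'c', 'e'] -> ['c', 'a', 'e']
'c': index 0 in ['c', 'a', 'e'] -> ['c', 'a', 'e']
'c': index 0 in ['c', 'a', 'e'] -> ['c', 'a', 'e']
'c': index 0 in ['c', 'a', 'e'] -> ['c', 'a', 'e']
'a': index 1 in ['c', 'a', 'e'] -> ['a', 'c', 'e']
'e': index 2 in ['a', 'c', 'e'] -> ['e', 'a', 'c']
'a': index 1 in ['e', 'a', 'c'] -> ['a', 'e', 'c']
'c': index 2 in ['a', 'e', 'c'] -> ['c', 'a', 'e']
'e': index 2 in ['c', 'a', 'e'] -> ['e', 'c', 'a']
'c': index 1 in ['e', 'c', 'a'] -> ['c', 'e', 'a']


Output: [1, 0, 0, 0, 1, 2, 1, 2, 2, 1]


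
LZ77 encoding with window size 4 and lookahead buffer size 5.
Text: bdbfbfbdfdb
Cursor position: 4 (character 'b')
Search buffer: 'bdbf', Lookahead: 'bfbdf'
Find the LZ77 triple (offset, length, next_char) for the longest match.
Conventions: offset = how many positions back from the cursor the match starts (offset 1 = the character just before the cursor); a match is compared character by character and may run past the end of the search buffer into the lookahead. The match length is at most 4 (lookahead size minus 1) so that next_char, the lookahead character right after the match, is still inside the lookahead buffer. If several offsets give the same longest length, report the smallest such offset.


Try each offset into the search buffer:
  offset=1 (pos 3, char 'f'): match length 0
  offset=2 (pos 2, char 'b'): match length 3
  offset=3 (pos 1, char 'd'): match length 0
  offset=4 (pos 0, char 'b'): match length 1
Longest match has length 3 at offset 2.
next_char = character at position 4 + 3 = 7 -> 'd'

Best match: offset=2, length=3 (matching 'bfb' starting at position 2)
LZ77 triple: (2, 3, 'd')


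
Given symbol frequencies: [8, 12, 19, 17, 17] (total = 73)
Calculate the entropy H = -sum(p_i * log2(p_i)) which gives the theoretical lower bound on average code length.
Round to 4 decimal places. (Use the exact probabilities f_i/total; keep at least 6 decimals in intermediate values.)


Per-symbol terms -p_i * log2(p_i) with p_i = f_i/73:
  p = 8/73 = 0.109589: log2(p) = -3.189825, -p*log2(p) = 0.349570
  p = 12/73 = 0.164384: log2(p) = -2.604862, -p*log2(p) = 0.428197
  p = 19/73 = 0.260274: log2(p) = -1.941897, -p*log2(p) = 0.505425
  p = 17/73 = 0.232877: log2(p) = -2.102362, -p*log2(p) = 0.489591
  p = 17/73 = 0.232877: log2(p) = -2.102362, -p*log2(p) = 0.489591
H = 0.349570 + 0.428197 + 0.505425 + 0.489591 + 0.489591 = 2.262374

H = 2.2624 bits/symbol


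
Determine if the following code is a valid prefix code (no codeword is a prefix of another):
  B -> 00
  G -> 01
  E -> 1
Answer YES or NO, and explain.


Checking each pair (does one codeword prefix another?):
  B='00' vs G='01': no prefix
  B='00' vs E='1': no prefix
  G='01' vs B='00': no prefix
  G='01' vs E='1': no prefix
  E='1' vs B='00': no prefix
  E='1' vs G='01': no prefix
No violation found over all pairs.

YES -- this is a valid prefix code. No codeword is a prefix of any other codeword.


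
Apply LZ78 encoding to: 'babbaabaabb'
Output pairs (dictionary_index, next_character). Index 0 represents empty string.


LZ78 encoding steps:
Dictionary: {0: ''}
Step 1: w='' (idx 0), next='b' -> output (0, 'b'), add 'b' as idx 1
Step 2: w='' (idx 0), next='a' -> output (0, 'a'), add 'a' as idx 2
Step 3: w='b' (idx 1), next='b' -> output (1, 'b'), add 'bb' as idx 3
Step 4: w='a' (idx 2), next='a' -> output (2, 'a'), add 'aa' as idx 4
Step 5: w='b' (idx 1), next='a' -> output (1, 'a'), add 'ba' as idx 5
Step 6: w='a' (idx 2), next='b' -> output (2, 'b'), add 'ab' as idx 6
Step 7: w='b' (idx 1), end of input -> output (1, '')


Encoded: [(0, 'b'), (0, 'a'), (1, 'b'), (2, 'a'), (1, 'a'), (2, 'b'), (1, '')]


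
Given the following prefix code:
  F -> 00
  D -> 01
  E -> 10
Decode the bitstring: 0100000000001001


Decoding step by step:
Bits 01 -> D
Bits 00 -> F
Bits 00 -> F
Bits 00 -> F
Bits 00 -> F
Bits 00 -> F
Bits 10 -> E
Bits 01 -> D


Decoded message: DFFFFFED


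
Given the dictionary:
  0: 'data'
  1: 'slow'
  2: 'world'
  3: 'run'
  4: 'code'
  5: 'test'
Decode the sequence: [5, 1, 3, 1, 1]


Look up each index in the dictionary:
  5 -> 'test'
  1 -> 'slow'
  3 -> 'run'
  1 -> 'slow'
  1 -> 'slow'

Decoded: "test slow run slow slow"


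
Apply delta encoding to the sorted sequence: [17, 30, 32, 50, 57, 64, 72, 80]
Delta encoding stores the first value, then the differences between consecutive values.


First value: 17
Deltas:
  30 - 17 = 13
  32 - 30 = 2
  50 - 32 = 18
  57 - 50 = 7
  64 - 57 = 7
  72 - 64 = 8
  80 - 72 = 8


Delta encoded: [17, 13, 2, 18, 7, 7, 8, 8]


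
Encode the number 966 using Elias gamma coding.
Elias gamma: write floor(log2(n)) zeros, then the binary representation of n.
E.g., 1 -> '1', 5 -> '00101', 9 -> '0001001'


num_bits = floor(log2(966)) + 1 = 10
leading_zeros = num_bits - 1 = 9
binary(966) = 1111000110

Elias gamma(966) = '000000000' + '1111000110' = 0000000001111000110 (19 bits)


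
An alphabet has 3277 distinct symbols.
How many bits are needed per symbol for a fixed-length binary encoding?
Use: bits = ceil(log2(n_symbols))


log2(3277) = 11.6782
Bracket: 2^11 = 2048 < 3277 <= 2^12 = 4096
So ceil(log2(3277)) = 12

bits = ceil(log2(3277)) = ceil(11.6782) = 12 bits


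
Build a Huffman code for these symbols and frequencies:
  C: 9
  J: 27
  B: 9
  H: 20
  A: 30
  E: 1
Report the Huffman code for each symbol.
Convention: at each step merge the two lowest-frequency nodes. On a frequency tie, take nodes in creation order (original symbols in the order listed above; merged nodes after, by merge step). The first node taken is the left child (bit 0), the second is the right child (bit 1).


Huffman tree construction:
Step 1: Merge E(1) + C(9) = 10
Step 2: Merge B(9) + (E+C)(10) = 19
Step 3: Merge (B+(E+C))(19) + H(20) = 39
Step 4: Merge J(27) + A(30) = 57
Step 5: Merge ((B+(E+C))+H)(39) + (J+A)(57) = 96
Read each symbol's code off the tree from the root (left child = 0, right child = 1).

Codes:
  C: 0011 (length 4)
  J: 10 (length 2)
  B: 000 (length 3)
  H: 01 (length 2)
  A: 11 (length 2)
  E: 0010 (length 4)
Average code length: 221/96 = 2.3021 bits/symbol


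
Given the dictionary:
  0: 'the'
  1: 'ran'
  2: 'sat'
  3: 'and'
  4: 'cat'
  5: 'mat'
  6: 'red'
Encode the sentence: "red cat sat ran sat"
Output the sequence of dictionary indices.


Look up each word in the dictionary:
  'red' -> 6
  'cat' -> 4
  'sat' -> 2
  'ran' -> 1
  'sat' -> 2

Encoded: [6, 4, 2, 1, 2]


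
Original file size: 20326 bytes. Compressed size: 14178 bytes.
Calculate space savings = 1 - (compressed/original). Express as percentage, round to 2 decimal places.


ratio = compressed/original = 14178/20326 = 0.69753
savings = 1 - ratio = 1 - 0.69753 = 0.30247
as a percentage: 0.30247 * 100 = 30.25%

Space savings = 1 - 14178/20326 = 30.25%


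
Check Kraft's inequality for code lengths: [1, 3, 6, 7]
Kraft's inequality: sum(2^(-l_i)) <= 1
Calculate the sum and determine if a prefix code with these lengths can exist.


Sum = 2^(-1) + 2^(-3) + 2^(-6) + 2^(-7)
    = 0.5 + 0.125 + 0.015625 + 0.0078125
    = 83/128 = 0.6484375
Since 0.6484375 <= 1, Kraft's inequality IS satisfied.
A prefix code with these lengths CAN exist.

Kraft sum = 0.6484375. Satisfied.


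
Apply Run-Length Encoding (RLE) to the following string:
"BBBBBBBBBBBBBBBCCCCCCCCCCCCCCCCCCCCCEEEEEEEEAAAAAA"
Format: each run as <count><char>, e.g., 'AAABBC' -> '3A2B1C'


Scanning runs left to right:
  i=0: run of 'B' x 15 -> '15B'
  i=15: run of 'C' x 21 -> '21C'
  i=36: run of 'E' x 8 -> '8E'
  i=44: run of 'A' x 6 -> '6A'

RLE = 15B21C8E6A


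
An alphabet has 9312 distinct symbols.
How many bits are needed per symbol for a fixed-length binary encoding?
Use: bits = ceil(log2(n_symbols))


log2(9312) = 13.1849
Bracket: 2^13 = 8192 < 9312 <= 2^14 = 16384
So ceil(log2(9312)) = 14

bits = ceil(log2(9312)) = ceil(13.1849) = 14 bits


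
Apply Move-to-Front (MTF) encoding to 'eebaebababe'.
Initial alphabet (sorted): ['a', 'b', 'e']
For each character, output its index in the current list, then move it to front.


MTF encoding:
'e': index 2 in ['a', 'b', 'e'] -> ['e', 'a', 'b']
'e': index 0 in ['e', 'a', 'b'] -> ['e', 'a', 'b']
'b': index 2 in ['e', 'a', 'b'] -> ['b', 'e', 'a']
'a': index 2 in ['b', 'e', 'a'] -> ['a', 'b', 'e']
'e': index 2 in ['a', 'b', 'e'] -> ['e', 'a', 'b']
'b': index 2 in ['e', 'a', 'b'] -> ['b', 'e', 'a']
'a': index 2 in ['b', 'e', 'a'] -> ['a', 'b', 'e']
'b': index 1 in ['a', 'b', 'e'] -> ['b', 'a', 'e']
'a': index 1 in ['b', 'a', 'e'] -> ['a', 'b', 'e']
'b': index 1 in ['a', 'b', 'e'] -> ['b', 'a', 'e']
'e': index 2 in ['b', 'a', 'e'] -> ['e', 'b', 'a']


Output: [2, 0, 2, 2, 2, 2, 2, 1, 1, 1, 2]


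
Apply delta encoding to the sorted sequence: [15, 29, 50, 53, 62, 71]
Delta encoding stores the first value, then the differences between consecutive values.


First value: 15
Deltas:
  29 - 15 = 14
  50 - 29 = 21
  53 - 50 = 3
  62 - 53 = 9
  71 - 62 = 9


Delta encoded: [15, 14, 21, 3, 9, 9]
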